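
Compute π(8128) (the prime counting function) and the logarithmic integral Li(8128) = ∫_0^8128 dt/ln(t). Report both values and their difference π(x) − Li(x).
π(8128) = 1022;  Li(8128) ≈ 1040.65;  π(x) − Li(x) ≈ -18.65.

Direct count of primes ≤ 8128 gives π(8128) = 1022. Numerical evaluation of the logarithmic integral gives Li(8128) ≈ 1040.65. The difference π(x) − Li(x) ≈ -18.65 is typically negative for small/moderate x (Li(x) overestimates), though Littlewood's theorem shows this sign changes infinitely often.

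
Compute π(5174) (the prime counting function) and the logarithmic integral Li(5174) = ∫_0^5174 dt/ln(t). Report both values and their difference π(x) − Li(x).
π(5174) = 689;  Li(5174) ≈ 704.67;  π(x) − Li(x) ≈ -15.67.

Direct count of primes ≤ 5174 gives π(5174) = 689. Numerical evaluation of the logarithmic integral gives Li(5174) ≈ 704.67. The difference π(x) − Li(x) ≈ -15.67 is typically negative for small/moderate x (Li(x) overestimates), though Littlewood's theorem shows this sign changes infinitely often.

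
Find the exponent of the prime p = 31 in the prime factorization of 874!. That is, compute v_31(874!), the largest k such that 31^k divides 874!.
v_31(874!) = 28

Legendre's formula: v_p(n!) = Σ_{k ≥ 1} ⌊n / p^k⌋. For p = 31, n = 874, the terms are:
  ⌊874/31^1⌋ = ⌊874/31⌋ = 28
(the next term ⌊874/31^2⌋ = 0, terminating the sum). Summing: v_31(874!) = 28 = 28.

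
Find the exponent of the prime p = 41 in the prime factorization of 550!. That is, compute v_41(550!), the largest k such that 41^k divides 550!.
v_41(550!) = 13

Legendre's formula: v_p(n!) = Σ_{k ≥ 1} ⌊n / p^k⌋. For p = 41, n = 550, the terms are:
  ⌊550/41^1⌋ = ⌊550/41⌋ = 13
(the next term ⌊550/41^2⌋ = 0, terminating the sum). Summing: v_41(550!) = 13 = 13.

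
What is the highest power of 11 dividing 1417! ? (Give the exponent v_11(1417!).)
v_11(1417!) = 140

Legendre's formula: v_p(n!) = Σ_{k ≥ 1} ⌊n / p^k⌋. For p = 11, n = 1417, the terms are:
  ⌊1417/11^1⌋ = ⌊1417/11⌋ = 128
  ⌊1417/11^2⌋ = ⌊1417/121⌋ = 11
  ⌊1417/11^3⌋ = ⌊1417/1331⌋ = 1
(the next term ⌊1417/11^4⌋ = 0, terminating the sum). Summing: v_11(1417!) = 128 + 11 + 1 = 140.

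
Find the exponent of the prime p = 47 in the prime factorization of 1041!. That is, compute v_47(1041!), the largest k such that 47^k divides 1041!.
v_47(1041!) = 22

Legendre's formula: v_p(n!) = Σ_{k ≥ 1} ⌊n / p^k⌋. For p = 47, n = 1041, the terms are:
  ⌊1041/47^1⌋ = ⌊1041/47⌋ = 22
(the next term ⌊1041/47^2⌋ = 0, terminating the sum). Summing: v_47(1041!) = 22 = 22.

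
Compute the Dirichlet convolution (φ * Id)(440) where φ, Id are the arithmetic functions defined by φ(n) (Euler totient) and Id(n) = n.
(φ * Id)(440) = 3780

Divisors of 440: [1, 2, 4, 5, 8, 10, 11, 20, 22, 40, 44, 55, 88, 110, 220, 440]. For each d | 440:
  d = 1: φ(1) · Id(440/1) = 1 · 440 = 440
  d = 2: φ(2) · Id(440/2) = 1 · 220 = 220
  d = 4: φ(4) · Id(440/4) = 2 · 110 = 220
  d = 5: φ(5) · Id(440/5) = 4 · 88 = 352
  d = 8: φ(8) · Id(440/8) = 4 · 55 = 220
  d = 10: φ(10) · Id(440/10) = 4 · 44 = 176
  d = 11: φ(11) · Id(440/11) = 10 · 40 = 400
  d = 20: φ(20) · Id(440/20) = 8 · 22 = 176
  d = 22: φ(22) · Id(440/22) = 10 · 20 = 200
  d = 40: φ(40) · Id(440/40) = 16 · 11 = 176
  d = 44: φ(44) · Id(440/44) = 20 · 10 = 200
  d = 55: φ(55) · Id(440/55) = 40 · 8 = 320
  d = 88: φ(88) · Id(440/88) = 40 · 5 = 200
  d = 110: φ(110) · Id(440/110) = 40 · 4 = 160
  d = 220: φ(220) · Id(440/220) = 80 · 2 = 160
  d = 440: φ(440) · Id(440/440) = 160 · 1 = 160
Summing: (φ * Id)(440) = 440 + 220 + 220 + 352 + 220 + 176 + 400 + 176 + 200 + 176 + 200 + 320 + 200 + 160 + 160 + 160 = 3780.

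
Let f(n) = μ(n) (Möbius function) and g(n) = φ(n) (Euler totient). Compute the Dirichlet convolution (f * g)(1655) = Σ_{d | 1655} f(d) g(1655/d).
(μ * φ)(1655) = 987

Divisors of 1655: [1, 5, 331, 1655]. For each d | 1655:
  d = 1: μ(1) · φ(1655/1) = 1 · 1320 = 1320
  d = 5: μ(5) · φ(1655/5) = -1 · 330 = -330
  d = 331: μ(331) · φ(1655/331) = -1 · 4 = -4
  d = 1655: μ(1655) · φ(1655/1655) = 1 · 1 = 1
Summing: (μ * φ)(1655) = 1320 + -330 + -4 + 1 = 987.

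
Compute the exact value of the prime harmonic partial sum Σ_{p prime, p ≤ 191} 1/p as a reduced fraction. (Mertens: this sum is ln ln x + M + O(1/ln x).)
Σ 1/p = 1993491118321872720749042237885450777194444627325999952379378899379116158063/1030893141925860008499560888835674370998623848299590975192766715520279329390

π(191) = 43, so the primes ≤ 191 are [2, 3, 5, 7, 11, 13, 17, 19, 23, 29, 31, 37, 41, 43, 47, 53, 59, 61, 67, 71, 73, 79, 83, 89, 97, 101, 103, 107, 109, 113, 127, 131, 137, 139, 149, 151, 157, 163, 167, 173, 179, 181, 191]. Summing 1/p over these primes: 1993491118321872720749042237885450777194444627325999952379378899379116158063/1030893141925860008499560888835674370998623848299590975192766715520279329390 ≈ 1.9338. Mertens estimate ln ln(191) + 0.2615 ≈ 1.9202.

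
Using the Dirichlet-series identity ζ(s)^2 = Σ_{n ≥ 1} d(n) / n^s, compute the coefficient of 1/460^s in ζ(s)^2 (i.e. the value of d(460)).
d(460) = 12

ζ(s)^2 = (Σ 1/m^s)(Σ 1/k^s). The coefficient of 1/n^s in the product is the number of ordered pairs (m, k) with mk = n, which equals d(n). For n = 460, divisors are [1, 2, 4, 5, 10, 20, 23, 46, 92, 115, 230, 460], so d(460) = 12.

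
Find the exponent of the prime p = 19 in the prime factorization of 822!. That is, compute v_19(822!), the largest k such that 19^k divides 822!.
v_19(822!) = 45

Legendre's formula: v_p(n!) = Σ_{k ≥ 1} ⌊n / p^k⌋. For p = 19, n = 822, the terms are:
  ⌊822/19^1⌋ = ⌊822/19⌋ = 43
  ⌊822/19^2⌋ = ⌊822/361⌋ = 2
(the next term ⌊822/19^3⌋ = 0, terminating the sum). Summing: v_19(822!) = 43 + 2 = 45.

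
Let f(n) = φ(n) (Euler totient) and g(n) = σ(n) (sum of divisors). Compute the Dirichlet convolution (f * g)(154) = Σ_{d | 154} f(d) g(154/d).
(φ * σ)(154) = 1232

Divisors of 154: [1, 2, 7, 11, 14, 22, 77, 154]. For each d | 154:
  d = 1: φ(1) · σ(154/1) = 1 · 288 = 288
  d = 2: φ(2) · σ(154/2) = 1 · 96 = 96
  d = 7: φ(7) · σ(154/7) = 6 · 36 = 216
  d = 11: φ(11) · σ(154/11) = 10 · 24 = 240
  d = 14: φ(14) · σ(154/14) = 6 · 12 = 72
  d = 22: φ(22) · σ(154/22) = 10 · 8 = 80
  d = 77: φ(77) · σ(154/77) = 60 · 3 = 180
  d = 154: φ(154) · σ(154/154) = 60 · 1 = 60
Summing: (φ * σ)(154) = 288 + 96 + 216 + 240 + 72 + 80 + 180 + 60 = 1232.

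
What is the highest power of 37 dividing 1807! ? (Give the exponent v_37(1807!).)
v_37(1807!) = 49

Legendre's formula: v_p(n!) = Σ_{k ≥ 1} ⌊n / p^k⌋. For p = 37, n = 1807, the terms are:
  ⌊1807/37^1⌋ = ⌊1807/37⌋ = 48
  ⌊1807/37^2⌋ = ⌊1807/1369⌋ = 1
(the next term ⌊1807/37^3⌋ = 0, terminating the sum). Summing: v_37(1807!) = 48 + 1 = 49.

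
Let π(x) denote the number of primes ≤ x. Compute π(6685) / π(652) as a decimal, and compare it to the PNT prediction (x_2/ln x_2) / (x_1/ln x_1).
π(6685)/π(652) = 861/118 ≈ 7.2966;  PNT prediction ≈ 7.5435.

π(652) = 118 and π(6685) = 861, so π(6685)/π(652) ≈ 7.2966. The PNT-predicted ratio is (6685/ln(6685)) / (652/ln(652)) ≈ 7.5435. The two agree to within a few percent, as expected.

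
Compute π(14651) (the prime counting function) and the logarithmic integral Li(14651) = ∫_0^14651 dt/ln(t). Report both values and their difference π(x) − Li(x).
π(14651) = 1715;  Li(14651) ≈ 1740.29;  π(x) − Li(x) ≈ -25.29.

Direct count of primes ≤ 14651 gives π(14651) = 1715. Numerical evaluation of the logarithmic integral gives Li(14651) ≈ 1740.29. The difference π(x) − Li(x) ≈ -25.29 is typically negative for small/moderate x (Li(x) overestimates), though Littlewood's theorem shows this sign changes infinitely often.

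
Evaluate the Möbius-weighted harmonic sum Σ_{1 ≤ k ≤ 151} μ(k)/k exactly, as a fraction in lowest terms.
Σ μ(k)/k = 498553581288971583508015817946071430122138094746515981177/75106511663943725776296745409664000450228387787452181363970

Values of μ(k) for 1 ≤ k ≤ 151: μ(1) = 1, μ(2) = -1, μ(3) = -1, μ(5) = -1, μ(6) = 1, μ(7) = -1, μ(10) = 1, μ(11) = -1, μ(13) = -1, μ(14) = 1, μ(15) = 1, μ(17) = -1, μ(19) = -1, μ(21) = 1, μ(22) = 1, μ(23) = -1, μ(26) = 1, μ(29) = -1, μ(30) = -1, μ(31) = -1, μ(33) = 1, μ(34) = 1, μ(35) = 1, μ(37) = -1, μ(38) = 1, μ(39) = 1, μ(41) = -1, μ(42) = -1, μ(43) = -1, μ(46) = 1, μ(47) = -1, μ(51) = 1, μ(53) = -1, μ(55) = 1, μ(57) = 1, μ(58) = 1, μ(59) = -1, μ(61) = -1, μ(62) = 1, μ(65) = 1, μ(66) = -1, μ(67) = -1, μ(69) = 1, μ(70) = -1, μ(71) = -1, μ(73) = -1, μ(74) = 1, μ(77) = 1, μ(78) = -1, μ(79) = -1, μ(82) = 1, μ(83) = -1, μ(85) = 1, μ(86) = 1, μ(87) = 1, μ(89) = -1, μ(91) = 1, μ(93) = 1, μ(94) = 1, μ(95) = 1, μ(97) = -1, μ(101) = -1, μ(102) = -1, μ(103) = -1, μ(105) = -1, μ(106) = 1, μ(107) = -1, μ(109) = -1, μ(110) = -1, μ(111) = 1, μ(113) = -1, μ(114) = -1, μ(115) = 1, μ(118) = 1, μ(119) = 1, μ(122) = 1, μ(123) = 1, μ(127) = -1, μ(129) = 1, μ(130) = -1, μ(131) = -1, μ(133) = 1, μ(134) = 1, μ(137) = -1, μ(138) = -1, μ(139) = -1, μ(141) = 1, μ(142) = 1, μ(143) = 1, μ(145) = 1, μ(146) = 1, μ(149) = -1, μ(151) = -1, with μ = 0 on non-squarefree integers. Summing μ(k)/k for k where μ(k) ≠ 0 gives 498553581288971583508015817946071430122138094746515981177/75106511663943725776296745409664000450228387787452181363970 ≈ 0.0066. (PNT ⟺ this sum → 0 as n → ∞.)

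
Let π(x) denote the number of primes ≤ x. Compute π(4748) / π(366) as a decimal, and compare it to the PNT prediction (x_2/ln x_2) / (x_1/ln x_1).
π(4748)/π(366) = 639/72 ≈ 8.8750;  PNT prediction ≈ 9.0453.

π(366) = 72 and π(4748) = 639, so π(4748)/π(366) ≈ 8.8750. The PNT-predicted ratio is (4748/ln(4748)) / (366/ln(366)) ≈ 9.0453. The two agree to within a few percent, as expected.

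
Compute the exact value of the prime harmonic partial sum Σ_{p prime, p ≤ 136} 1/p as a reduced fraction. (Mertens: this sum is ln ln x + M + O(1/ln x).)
Σ 1/p = 980956909242278731029785409368357903506317057050081/525896479052627740771371797072411912900610967452630

π(136) = 32, so the primes ≤ 136 are [2, 3, 5, 7, 11, 13, 17, 19, 23, 29, 31, 37, 41, 43, 47, 53, 59, 61, 67, 71, 73, 79, 83, 89, 97, 101, 103, 107, 109, 113, 127, 131]. Summing 1/p over these primes: 980956909242278731029785409368357903506317057050081/525896479052627740771371797072411912900610967452630 ≈ 1.8653. Mertens estimate ln ln(136) + 0.2615 ≈ 1.8533.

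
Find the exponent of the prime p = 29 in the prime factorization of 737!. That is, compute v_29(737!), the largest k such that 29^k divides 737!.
v_29(737!) = 25

Legendre's formula: v_p(n!) = Σ_{k ≥ 1} ⌊n / p^k⌋. For p = 29, n = 737, the terms are:
  ⌊737/29^1⌋ = ⌊737/29⌋ = 25
(the next term ⌊737/29^2⌋ = 0, terminating the sum). Summing: v_29(737!) = 25 = 25.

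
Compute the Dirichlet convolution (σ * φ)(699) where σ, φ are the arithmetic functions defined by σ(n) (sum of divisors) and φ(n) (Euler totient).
(σ * φ)(699) = 2796

Divisors of 699: [1, 3, 233, 699]. For each d | 699:
  d = 1: σ(1) · φ(699/1) = 1 · 464 = 464
  d = 3: σ(3) · φ(699/3) = 4 · 232 = 928
  d = 233: σ(233) · φ(699/233) = 234 · 2 = 468
  d = 699: σ(699) · φ(699/699) = 936 · 1 = 936
Summing: (σ * φ)(699) = 464 + 928 + 468 + 936 = 2796.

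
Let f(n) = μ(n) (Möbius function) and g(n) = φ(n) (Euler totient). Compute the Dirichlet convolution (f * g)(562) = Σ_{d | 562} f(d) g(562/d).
(μ * φ)(562) = 0

Divisors of 562: [1, 2, 281, 562]. For each d | 562:
  d = 1: μ(1) · φ(562/1) = 1 · 280 = 280
  d = 2: μ(2) · φ(562/2) = -1 · 280 = -280
  d = 281: μ(281) · φ(562/281) = -1 · 1 = -1
  d = 562: μ(562) · φ(562/562) = 1 · 1 = 1
Summing: (μ * φ)(562) = 280 + -280 + -1 + 1 = 0.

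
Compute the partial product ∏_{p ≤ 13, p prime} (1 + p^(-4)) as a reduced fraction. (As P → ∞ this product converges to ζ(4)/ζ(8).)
∏ = 54787204936389122/50827803952550625

The primes p ≤ 13 are [2, 3, 5, 7, 11, 13]. For each, (1 + 1/p^4) = (p^4 + 1)/p^4. Multiplying these fractions over p ∈ [2, 3, 5, 7, 11, 13] gives 54787204936389122/50827803952550625. (In the limit P → ∞ this tends to ζ(4)/ζ(8).)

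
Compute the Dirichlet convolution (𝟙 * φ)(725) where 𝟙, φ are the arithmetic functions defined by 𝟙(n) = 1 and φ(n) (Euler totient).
(𝟙 * φ)(725) = 725

Divisors of 725: [1, 5, 25, 29, 145, 725]. For each d | 725:
  d = 1: 𝟙(1) · φ(725/1) = 1 · 560 = 560
  d = 5: 𝟙(5) · φ(725/5) = 1 · 112 = 112
  d = 25: 𝟙(25) · φ(725/25) = 1 · 28 = 28
  d = 29: 𝟙(29) · φ(725/29) = 1 · 20 = 20
  d = 145: 𝟙(145) · φ(725/145) = 1 · 4 = 4
  d = 725: 𝟙(725) · φ(725/725) = 1 · 1 = 1
Summing: (𝟙 * φ)(725) = 560 + 112 + 28 + 20 + 4 + 1 = 725.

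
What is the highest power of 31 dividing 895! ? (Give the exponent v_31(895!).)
v_31(895!) = 28

Legendre's formula: v_p(n!) = Σ_{k ≥ 1} ⌊n / p^k⌋. For p = 31, n = 895, the terms are:
  ⌊895/31^1⌋ = ⌊895/31⌋ = 28
(the next term ⌊895/31^2⌋ = 0, terminating the sum). Summing: v_31(895!) = 28 = 28.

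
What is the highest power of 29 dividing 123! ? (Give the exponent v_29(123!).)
v_29(123!) = 4

Legendre's formula: v_p(n!) = Σ_{k ≥ 1} ⌊n / p^k⌋. For p = 29, n = 123, the terms are:
  ⌊123/29^1⌋ = ⌊123/29⌋ = 4
(the next term ⌊123/29^2⌋ = 0, terminating the sum). Summing: v_29(123!) = 4 = 4.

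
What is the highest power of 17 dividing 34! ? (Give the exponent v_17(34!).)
v_17(34!) = 2

Legendre's formula: v_p(n!) = Σ_{k ≥ 1} ⌊n / p^k⌋. For p = 17, n = 34, the terms are:
  ⌊34/17^1⌋ = ⌊34/17⌋ = 2
(the next term ⌊34/17^2⌋ = 0, terminating the sum). Summing: v_17(34!) = 2 = 2.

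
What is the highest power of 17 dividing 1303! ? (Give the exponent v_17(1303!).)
v_17(1303!) = 80

Legendre's formula: v_p(n!) = Σ_{k ≥ 1} ⌊n / p^k⌋. For p = 17, n = 1303, the terms are:
  ⌊1303/17^1⌋ = ⌊1303/17⌋ = 76
  ⌊1303/17^2⌋ = ⌊1303/289⌋ = 4
(the next term ⌊1303/17^3⌋ = 0, terminating the sum). Summing: v_17(1303!) = 76 + 4 = 80.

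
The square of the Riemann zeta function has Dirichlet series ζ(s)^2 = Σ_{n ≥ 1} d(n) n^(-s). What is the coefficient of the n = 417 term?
d(417) = 4

ζ(s)^2 = (Σ 1/m^s)(Σ 1/k^s). The coefficient of 1/n^s in the product is the number of ordered pairs (m, k) with mk = n, which equals d(n). For n = 417, divisors are [1, 3, 139, 417], so d(417) = 4.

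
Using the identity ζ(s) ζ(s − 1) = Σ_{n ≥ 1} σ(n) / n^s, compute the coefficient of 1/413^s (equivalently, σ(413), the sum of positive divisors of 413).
σ(413) = 480

In the product (Σ m^0/m^s)(Σ k / k^s) = Σ (Σ_{d | n} d) / n^s, the coefficient of 1/n^s is σ(n) = Σ_{d | n} d. For n = 413, divisors are [1, 7, 59, 413]; summing: σ(413) = 480.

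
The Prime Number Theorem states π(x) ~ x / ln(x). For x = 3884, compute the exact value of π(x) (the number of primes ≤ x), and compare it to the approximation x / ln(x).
π(3884) = 538;  x/ln(x) ≈ 469.96;  relative error ≈ 12.65%.

Directly count primes up to 3884: π(3884) = 538. The PNT approximation gives 3884/ln(3884) ≈ 3884/8.26462 ≈ 469.96. Relative error (π(x) − x/ln(x)) / π(x) ≈ 12.65%; the approximation is known to undercount slightly (Li(x) is a better estimate).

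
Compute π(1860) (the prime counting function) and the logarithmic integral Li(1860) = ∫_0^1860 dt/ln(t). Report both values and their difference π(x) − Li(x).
π(1860) = 283;  Li(1860) ≈ 296.30;  π(x) − Li(x) ≈ -13.30.

Direct count of primes ≤ 1860 gives π(1860) = 283. Numerical evaluation of the logarithmic integral gives Li(1860) ≈ 296.30. The difference π(x) − Li(x) ≈ -13.30 is typically negative for small/moderate x (Li(x) overestimates), though Littlewood's theorem shows this sign changes infinitely often.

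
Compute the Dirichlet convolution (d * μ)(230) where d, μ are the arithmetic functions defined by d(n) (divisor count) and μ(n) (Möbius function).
(d * μ)(230) = 1

Divisors of 230: [1, 2, 5, 10, 23, 46, 115, 230]. For each d | 230:
  d = 1: d(1) · μ(230/1) = 1 · -1 = -1
  d = 2: d(2) · μ(230/2) = 2 · 1 = 2
  d = 5: d(5) · μ(230/5) = 2 · 1 = 2
  d = 10: d(10) · μ(230/10) = 4 · -1 = -4
  d = 23: d(23) · μ(230/23) = 2 · 1 = 2
  d = 46: d(46) · μ(230/46) = 4 · -1 = -4
  d = 115: d(115) · μ(230/115) = 4 · -1 = -4
  d = 230: d(230) · μ(230/230) = 8 · 1 = 8
Summing: (d * μ)(230) = -1 + 2 + 2 + -4 + 2 + -4 + -4 + 8 = 1.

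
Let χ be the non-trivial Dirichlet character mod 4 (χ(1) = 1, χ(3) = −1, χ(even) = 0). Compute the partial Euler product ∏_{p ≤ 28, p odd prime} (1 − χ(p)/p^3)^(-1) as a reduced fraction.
∏ = 177358697820836675/183046656872153088

The odd primes p ≤ 28 are [3, 5, 7, 11, 13, 17, 19, 23]. For each, χ(p) = 1 if p ≡ 1 mod 4, χ(p) = −1 if p ≡ 3 mod 4. Taking (1 − χ(p)/p^3)^(-1) = p^3/(p^3 − χ(p)): (1 − (-1)/3^3)^(-1) · (1 − (1)/5^3)^(-1) · (1 − (-1)/7^3)^(-1) · (1 − (-1)/11^3)^(-1) · (1 − (1)/13^3)^(-1) · (1 − (1)/17^3)^(-1) · (1 − (-1)/19^3)^(-1) · (1 − (-1)/23^3)^(-1) = 177358697820836675/183046656872153088.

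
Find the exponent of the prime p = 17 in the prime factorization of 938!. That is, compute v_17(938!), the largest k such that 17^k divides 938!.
v_17(938!) = 58

Legendre's formula: v_p(n!) = Σ_{k ≥ 1} ⌊n / p^k⌋. For p = 17, n = 938, the terms are:
  ⌊938/17^1⌋ = ⌊938/17⌋ = 55
  ⌊938/17^2⌋ = ⌊938/289⌋ = 3
(the next term ⌊938/17^3⌋ = 0, terminating the sum). Summing: v_17(938!) = 55 + 3 = 58.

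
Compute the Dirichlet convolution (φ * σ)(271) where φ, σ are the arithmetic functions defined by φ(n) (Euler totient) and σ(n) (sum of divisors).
(φ * σ)(271) = 542

Divisors of 271: [1, 271]. For each d | 271:
  d = 1: φ(1) · σ(271/1) = 1 · 272 = 272
  d = 271: φ(271) · σ(271/271) = 270 · 1 = 270
Summing: (φ * σ)(271) = 272 + 270 = 542.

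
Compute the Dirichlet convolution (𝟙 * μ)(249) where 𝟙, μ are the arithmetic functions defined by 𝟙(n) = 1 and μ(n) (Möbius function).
(𝟙 * μ)(249) = 0

Divisors of 249: [1, 3, 83, 249]. For each d | 249:
  d = 1: 𝟙(1) · μ(249/1) = 1 · 1 = 1
  d = 3: 𝟙(3) · μ(249/3) = 1 · -1 = -1
  d = 83: 𝟙(83) · μ(249/83) = 1 · -1 = -1
  d = 249: 𝟙(249) · μ(249/249) = 1 · 1 = 1
Summing: (𝟙 * μ)(249) = 1 + -1 + -1 + 1 = 0.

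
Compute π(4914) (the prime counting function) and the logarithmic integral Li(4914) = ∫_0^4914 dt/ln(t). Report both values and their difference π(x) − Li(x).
π(4914) = 656;  Li(4914) ≈ 674.17;  π(x) − Li(x) ≈ -18.17.

Direct count of primes ≤ 4914 gives π(4914) = 656. Numerical evaluation of the logarithmic integral gives Li(4914) ≈ 674.17. The difference π(x) − Li(x) ≈ -18.17 is typically negative for small/moderate x (Li(x) overestimates), though Littlewood's theorem shows this sign changes infinitely often.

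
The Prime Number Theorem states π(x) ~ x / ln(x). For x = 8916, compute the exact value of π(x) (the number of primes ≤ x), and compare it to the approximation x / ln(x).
π(8916) = 1108;  x/ln(x) ≈ 980.25;  relative error ≈ 11.53%.

Directly count primes up to 8916: π(8916) = 1108. The PNT approximation gives 8916/ln(8916) ≈ 8916/9.09560 ≈ 980.25. Relative error (π(x) − x/ln(x)) / π(x) ≈ 11.53%; the approximation is known to undercount slightly (Li(x) is a better estimate).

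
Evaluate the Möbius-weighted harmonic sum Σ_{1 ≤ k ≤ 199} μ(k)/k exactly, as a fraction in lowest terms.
Σ μ(k)/k = -2525956533029285906333379660693655000208391328320024740655748842764916179604407/82104442544036437402623148487682251333557860946353167843084552367036963538575798

Values of μ(k) for 1 ≤ k ≤ 199: μ(1) = 1, μ(2) = -1, μ(3) = -1, μ(5) = -1, μ(6) = 1, μ(7) = -1, μ(10) = 1, μ(11) = -1, μ(13) = -1, μ(14) = 1, μ(15) = 1, μ(17) = -1, μ(19) = -1, μ(21) = 1, μ(22) = 1, μ(23) = -1, μ(26) = 1, μ(29) = -1, μ(30) = -1, μ(31) = -1, μ(33) = 1, μ(34) = 1, μ(35) = 1, μ(37) = -1, μ(38) = 1, μ(39) = 1, μ(41) = -1, μ(42) = -1, μ(43) = -1, μ(46) = 1, μ(47) = -1, μ(51) = 1, μ(53) = -1, μ(55) = 1, μ(57) = 1, μ(58) = 1, μ(59) = -1, μ(61) = -1, μ(62) = 1, μ(65) = 1, μ(66) = -1, μ(67) = -1, μ(69) = 1, μ(70) = -1, μ(71) = -1, μ(73) = -1, μ(74) = 1, μ(77) = 1, μ(78) = -1, μ(79) = -1, μ(82) = 1, μ(83) = -1, μ(85) = 1, μ(86) = 1, μ(87) = 1, μ(89) = -1, μ(91) = 1, μ(93) = 1, μ(94) = 1, μ(95) = 1, μ(97) = -1, μ(101) = -1, μ(102) = -1, μ(103) = -1, μ(105) = -1, μ(106) = 1, μ(107) = -1, μ(109) = -1, μ(110) = -1, μ(111) = 1, μ(113) = -1, μ(114) = -1, μ(115) = 1, μ(118) = 1, μ(119) = 1, μ(122) = 1, μ(123) = 1, μ(127) = -1, μ(129) = 1, μ(130) = -1, μ(131) = -1, μ(133) = 1, μ(134) = 1, μ(137) = -1, μ(138) = -1, μ(139) = -1, μ(141) = 1, μ(142) = 1, μ(143) = 1, μ(145) = 1, μ(146) = 1, μ(149) = -1, μ(151) = -1, μ(154) = -1, μ(155) = 1, μ(157) = -1, μ(158) = 1, μ(159) = 1, μ(161) = 1, μ(163) = -1, μ(165) = -1, μ(166) = 1, μ(167) = -1, μ(170) = -1, μ(173) = -1, μ(174) = -1, μ(177) = 1, μ(178) = 1, μ(179) = -1, μ(181) = -1, μ(182) = -1, μ(183) = 1, μ(185) = 1, μ(186) = -1, μ(187) = 1, μ(190) = -1, μ(191) = -1, μ(193) = -1, μ(194) = 1, μ(195) = -1, μ(197) = -1, μ(199) = -1, with μ = 0 on non-squarefree integers. Summing μ(k)/k for k where μ(k) ≠ 0 gives -2525956533029285906333379660693655000208391328320024740655748842764916179604407/82104442544036437402623148487682251333557860946353167843084552367036963538575798 ≈ -0.0308. (PNT ⟺ this sum → 0 as n → ∞.)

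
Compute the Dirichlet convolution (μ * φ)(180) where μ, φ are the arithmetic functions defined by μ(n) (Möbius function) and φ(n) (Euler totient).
(μ * φ)(180) = 12

Divisors of 180: [1, 2, 3, 4, 5, 6, 9, 10, 12, 15, 18, 20, 30, 36, 45, 60, 90, 180]. For each d | 180:
  d = 1: μ(1) · φ(180/1) = 1 · 48 = 48
  d = 2: μ(2) · φ(180/2) = -1 · 24 = -24
  d = 3: μ(3) · φ(180/3) = -1 · 16 = -16
  d = 4: μ(4) · φ(180/4) = 0 · 24 = 0
  d = 5: μ(5) · φ(180/5) = -1 · 12 = -12
  d = 6: μ(6) · φ(180/6) = 1 · 8 = 8
  d = 9: μ(9) · φ(180/9) = 0 · 8 = 0
  d = 10: μ(10) · φ(180/10) = 1 · 6 = 6
  d = 12: μ(12) · φ(180/12) = 0 · 8 = 0
  d = 15: μ(15) · φ(180/15) = 1 · 4 = 4
  d = 18: μ(18) · φ(180/18) = 0 · 4 = 0
  d = 20: μ(20) · φ(180/20) = 0 · 6 = 0
  d = 30: μ(30) · φ(180/30) = -1 · 2 = -2
  d = 36: μ(36) · φ(180/36) = 0 · 4 = 0
  d = 45: μ(45) · φ(180/45) = 0 · 2 = 0
  d = 60: μ(60) · φ(180/60) = 0 · 2 = 0
  d = 90: μ(90) · φ(180/90) = 0 · 1 = 0
  d = 180: μ(180) · φ(180/180) = 0 · 1 = 0
Summing: (μ * φ)(180) = 48 + -24 + -16 + 0 + -12 + 8 + 0 + 6 + 0 + 4 + 0 + 0 + -2 + 0 + 0 + 0 + 0 + 0 = 12.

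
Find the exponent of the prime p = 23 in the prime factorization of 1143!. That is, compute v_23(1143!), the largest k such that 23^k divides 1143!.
v_23(1143!) = 51

Legendre's formula: v_p(n!) = Σ_{k ≥ 1} ⌊n / p^k⌋. For p = 23, n = 1143, the terms are:
  ⌊1143/23^1⌋ = ⌊1143/23⌋ = 49
  ⌊1143/23^2⌋ = ⌊1143/529⌋ = 2
(the next term ⌊1143/23^3⌋ = 0, terminating the sum). Summing: v_23(1143!) = 49 + 2 = 51.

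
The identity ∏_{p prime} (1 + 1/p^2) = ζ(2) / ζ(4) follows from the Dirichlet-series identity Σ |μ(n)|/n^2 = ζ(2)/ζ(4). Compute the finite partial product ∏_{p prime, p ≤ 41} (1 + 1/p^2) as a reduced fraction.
∏ = 15660474728144000000/10354486835212066701

The primes p ≤ 41 are [2, 3, 5, 7, 11, 13, 17, 19, 23, 29, 31, 37, 41]. For each, (1 + 1/p^2) = (p^2 + 1)/p^2. Multiplying these fractions over p ∈ [2, 3, 5, 7, 11, 13, 17, 19, 23, 29, 31, 37, 41] gives 15660474728144000000/10354486835212066701. (In the limit P → ∞ this tends to ζ(2)/ζ(4).)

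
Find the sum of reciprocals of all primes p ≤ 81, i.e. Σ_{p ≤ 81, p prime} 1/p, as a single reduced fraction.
Σ 1/p = 5692733621468679832887230172131/3217644767340672907899084554130

π(81) = 22, so the primes ≤ 81 are [2, 3, 5, 7, 11, 13, 17, 19, 23, 29, 31, 37, 41, 43, 47, 53, 59, 61, 67, 71, 73, 79]. Summing 1/p over these primes: 5692733621468679832887230172131/3217644767340672907899084554130 ≈ 1.7692. Mertens estimate ln ln(81) + 0.2615 ≈ 1.7418.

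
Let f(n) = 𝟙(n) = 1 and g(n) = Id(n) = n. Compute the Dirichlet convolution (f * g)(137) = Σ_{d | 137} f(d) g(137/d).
(𝟙 * Id)(137) = 138

Divisors of 137: [1, 137]. For each d | 137:
  d = 1: 𝟙(1) · Id(137/1) = 1 · 137 = 137
  d = 137: 𝟙(137) · Id(137/137) = 1 · 1 = 1
Summing: (𝟙 * Id)(137) = 137 + 1 = 138.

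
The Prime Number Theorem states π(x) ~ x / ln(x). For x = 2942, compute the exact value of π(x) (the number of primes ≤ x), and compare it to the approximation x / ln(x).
π(2942) = 424;  x/ln(x) ≈ 368.36;  relative error ≈ 13.12%.

Directly count primes up to 2942: π(2942) = 424. The PNT approximation gives 2942/ln(2942) ≈ 2942/7.98684 ≈ 368.36. Relative error (π(x) − x/ln(x)) / π(x) ≈ 13.12%; the approximation is known to undercount slightly (Li(x) is a better estimate).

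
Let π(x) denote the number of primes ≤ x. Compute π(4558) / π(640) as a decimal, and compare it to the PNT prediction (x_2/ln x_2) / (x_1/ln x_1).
π(4558)/π(640) = 617/115 ≈ 5.3652;  PNT prediction ≈ 5.4623.

π(640) = 115 and π(4558) = 617, so π(4558)/π(640) ≈ 5.3652. The PNT-predicted ratio is (4558/ln(4558)) / (640/ln(640)) ≈ 5.4623. The two agree to within a few percent, as expected.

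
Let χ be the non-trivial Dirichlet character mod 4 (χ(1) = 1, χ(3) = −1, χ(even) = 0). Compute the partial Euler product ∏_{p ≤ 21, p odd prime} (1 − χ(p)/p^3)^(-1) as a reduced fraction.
∏ = 2463517706231725/2542314678779904

The odd primes p ≤ 21 are [3, 5, 7, 11, 13, 17, 19]. For each, χ(p) = 1 if p ≡ 1 mod 4, χ(p) = −1 if p ≡ 3 mod 4. Taking (1 − χ(p)/p^3)^(-1) = p^3/(p^3 − χ(p)): (1 − (-1)/3^3)^(-1) · (1 − (1)/5^3)^(-1) · (1 − (-1)/7^3)^(-1) · (1 − (-1)/11^3)^(-1) · (1 − (1)/13^3)^(-1) · (1 − (1)/17^3)^(-1) · (1 − (-1)/19^3)^(-1) = 2463517706231725/2542314678779904.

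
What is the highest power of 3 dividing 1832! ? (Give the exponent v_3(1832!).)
v_3(1832!) = 911

Legendre's formula: v_p(n!) = Σ_{k ≥ 1} ⌊n / p^k⌋. For p = 3, n = 1832, the terms are:
  ⌊1832/3^1⌋ = ⌊1832/3⌋ = 610
  ⌊1832/3^2⌋ = ⌊1832/9⌋ = 203
  ⌊1832/3^3⌋ = ⌊1832/27⌋ = 67
  ⌊1832/3^4⌋ = ⌊1832/81⌋ = 22
  ⌊1832/3^5⌋ = ⌊1832/243⌋ = 7
  ⌊1832/3^6⌋ = ⌊1832/729⌋ = 2
(the next term ⌊1832/3^7⌋ = 0, terminating the sum). Summing: v_3(1832!) = 610 + 203 + 67 + 22 + 7 + 2 = 911.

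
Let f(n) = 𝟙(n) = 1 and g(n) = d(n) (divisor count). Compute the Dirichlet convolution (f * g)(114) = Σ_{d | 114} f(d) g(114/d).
(𝟙 * d)(114) = 27

Divisors of 114: [1, 2, 3, 6, 19, 38, 57, 114]. For each d | 114:
  d = 1: 𝟙(1) · d(114/1) = 1 · 8 = 8
  d = 2: 𝟙(2) · d(114/2) = 1 · 4 = 4
  d = 3: 𝟙(3) · d(114/3) = 1 · 4 = 4
  d = 6: 𝟙(6) · d(114/6) = 1 · 2 = 2
  d = 19: 𝟙(19) · d(114/19) = 1 · 4 = 4
  d = 38: 𝟙(38) · d(114/38) = 1 · 2 = 2
  d = 57: 𝟙(57) · d(114/57) = 1 · 2 = 2
  d = 114: 𝟙(114) · d(114/114) = 1 · 1 = 1
Summing: (𝟙 * d)(114) = 8 + 4 + 4 + 2 + 4 + 2 + 2 + 1 = 27.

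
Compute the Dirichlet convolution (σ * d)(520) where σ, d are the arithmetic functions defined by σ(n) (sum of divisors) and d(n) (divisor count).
(σ * d)(520) = 5376

Divisors of 520: [1, 2, 4, 5, 8, 10, 13, 20, 26, 40, 52, 65, 104, 130, 260, 520]. For each d | 520:
  d = 1: σ(1) · d(520/1) = 1 · 16 = 16
  d = 2: σ(2) · d(520/2) = 3 · 12 = 36
  d = 4: σ(4) · d(520/4) = 7 · 8 = 56
  d = 5: σ(5) · d(520/5) = 6 · 8 = 48
  d = 8: σ(8) · d(520/8) = 15 · 4 = 60
  d = 10: σ(10) · d(520/10) = 18 · 6 = 108
  d = 13: σ(13) · d(520/13) = 14 · 8 = 112
  d = 20: σ(20) · d(520/20) = 42 · 4 = 168
  d = 26: σ(26) · d(520/26) = 42 · 6 = 252
  d = 40: σ(40) · d(520/40) = 90 · 2 = 180
  d = 52: σ(52) · d(520/52) = 98 · 4 = 392
  d = 65: σ(65) · d(520/65) = 84 · 4 = 336
  d = 104: σ(104) · d(520/104) = 210 · 2 = 420
  d = 130: σ(130) · d(520/130) = 252 · 3 = 756
  d = 260: σ(260) · d(520/260) = 588 · 2 = 1176
  d = 520: σ(520) · d(520/520) = 1260 · 1 = 1260
Summing: (σ * d)(520) = 16 + 36 + 56 + 48 + 60 + 108 + 112 + 168 + 252 + 180 + 392 + 336 + 420 + 756 + 1176 + 1260 = 5376.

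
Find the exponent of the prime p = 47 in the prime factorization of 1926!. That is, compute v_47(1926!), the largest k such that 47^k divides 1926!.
v_47(1926!) = 40

Legendre's formula: v_p(n!) = Σ_{k ≥ 1} ⌊n / p^k⌋. For p = 47, n = 1926, the terms are:
  ⌊1926/47^1⌋ = ⌊1926/47⌋ = 40
(the next term ⌊1926/47^2⌋ = 0, terminating the sum). Summing: v_47(1926!) = 40 = 40.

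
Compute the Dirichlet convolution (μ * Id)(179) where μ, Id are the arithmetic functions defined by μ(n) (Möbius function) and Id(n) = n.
(μ * Id)(179) = 178

Divisors of 179: [1, 179]. For each d | 179:
  d = 1: μ(1) · Id(179/1) = 1 · 179 = 179
  d = 179: μ(179) · Id(179/179) = -1 · 1 = -1
Summing: (μ * Id)(179) = 179 + -1 = 178.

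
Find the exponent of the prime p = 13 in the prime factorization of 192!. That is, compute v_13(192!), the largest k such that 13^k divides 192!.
v_13(192!) = 15

Legendre's formula: v_p(n!) = Σ_{k ≥ 1} ⌊n / p^k⌋. For p = 13, n = 192, the terms are:
  ⌊192/13^1⌋ = ⌊192/13⌋ = 14
  ⌊192/13^2⌋ = ⌊192/169⌋ = 1
(the next term ⌊192/13^3⌋ = 0, terminating the sum). Summing: v_13(192!) = 14 + 1 = 15.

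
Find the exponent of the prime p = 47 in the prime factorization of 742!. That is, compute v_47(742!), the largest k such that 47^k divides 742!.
v_47(742!) = 15

Legendre's formula: v_p(n!) = Σ_{k ≥ 1} ⌊n / p^k⌋. For p = 47, n = 742, the terms are:
  ⌊742/47^1⌋ = ⌊742/47⌋ = 15
(the next term ⌊742/47^2⌋ = 0, terminating the sum). Summing: v_47(742!) = 15 = 15.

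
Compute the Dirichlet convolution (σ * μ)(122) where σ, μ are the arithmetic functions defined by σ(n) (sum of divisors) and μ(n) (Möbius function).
(σ * μ)(122) = 122

Divisors of 122: [1, 2, 61, 122]. For each d | 122:
  d = 1: σ(1) · μ(122/1) = 1 · 1 = 1
  d = 2: σ(2) · μ(122/2) = 3 · -1 = -3
  d = 61: σ(61) · μ(122/61) = 62 · -1 = -62
  d = 122: σ(122) · μ(122/122) = 186 · 1 = 186
Summing: (σ * μ)(122) = 1 + -3 + -62 + 186 = 122.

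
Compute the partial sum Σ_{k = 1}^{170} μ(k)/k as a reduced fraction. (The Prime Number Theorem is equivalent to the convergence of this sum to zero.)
Σ μ(k)/k = 976794744883260874795165001864511964953389627727401386703595517/962947420735983927056946215901134429196419130606213075415963491270

Values of μ(k) for 1 ≤ k ≤ 170: μ(1) = 1, μ(2) = -1, μ(3) = -1, μ(5) = -1, μ(6) = 1, μ(7) = -1, μ(10) = 1, μ(11) = -1, μ(13) = -1, μ(14) = 1, μ(15) = 1, μ(17) = -1, μ(19) = -1, μ(21) = 1, μ(22) = 1, μ(23) = -1, μ(26) = 1, μ(29) = -1, μ(30) = -1, μ(31) = -1, μ(33) = 1, μ(34) = 1, μ(35) = 1, μ(37) = -1, μ(38) = 1, μ(39) = 1, μ(41) = -1, μ(42) = -1, μ(43) = -1, μ(46) = 1, μ(47) = -1, μ(51) = 1, μ(53) = -1, μ(55) = 1, μ(57) = 1, μ(58) = 1, μ(59) = -1, μ(61) = -1, μ(62) = 1, μ(65) = 1, μ(66) = -1, μ(67) = -1, μ(69) = 1, μ(70) = -1, μ(71) = -1, μ(73) = -1, μ(74) = 1, μ(77) = 1, μ(78) = -1, μ(79) = -1, μ(82) = 1, μ(83) = -1, μ(85) = 1, μ(86) = 1, μ(87) = 1, μ(89) = -1, μ(91) = 1, μ(93) = 1, μ(94) = 1, μ(95) = 1, μ(97) = -1, μ(101) = -1, μ(102) = -1, μ(103) = -1, μ(105) = -1, μ(106) = 1, μ(107) = -1, μ(109) = -1, μ(110) = -1, μ(111) = 1, μ(113) = -1, μ(114) = -1, μ(115) = 1, μ(118) = 1, μ(119) = 1, μ(122) = 1, μ(123) = 1, μ(127) = -1, μ(129) = 1, μ(130) = -1, μ(131) = -1, μ(133) = 1, μ(134) = 1, μ(137) = -1, μ(138) = -1, μ(139) = -1, μ(141) = 1, μ(142) = 1, μ(143) = 1, μ(145) = 1, μ(146) = 1, μ(149) = -1, μ(151) = -1, μ(154) = -1, μ(155) = 1, μ(157) = -1, μ(158) = 1, μ(159) = 1, μ(161) = 1, μ(163) = -1, μ(165) = -1, μ(166) = 1, μ(167) = -1, μ(170) = -1, with μ = 0 on non-squarefree integers. Summing μ(k)/k for k where μ(k) ≠ 0 gives 976794744883260874795165001864511964953389627727401386703595517/962947420735983927056946215901134429196419130606213075415963491270 ≈ 0.0010. (PNT ⟺ this sum → 0 as n → ∞.)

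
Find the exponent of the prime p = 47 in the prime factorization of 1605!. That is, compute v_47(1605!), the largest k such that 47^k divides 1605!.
v_47(1605!) = 34

Legendre's formula: v_p(n!) = Σ_{k ≥ 1} ⌊n / p^k⌋. For p = 47, n = 1605, the terms are:
  ⌊1605/47^1⌋ = ⌊1605/47⌋ = 34
(the next term ⌊1605/47^2⌋ = 0, terminating the sum). Summing: v_47(1605!) = 34 = 34.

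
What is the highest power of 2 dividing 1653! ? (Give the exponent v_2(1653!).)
v_2(1653!) = 1646

Legendre's formula: v_p(n!) = Σ_{k ≥ 1} ⌊n / p^k⌋. For p = 2, n = 1653, the terms are:
  ⌊1653/2^1⌋ = ⌊1653/2⌋ = 826
  ⌊1653/2^2⌋ = ⌊1653/4⌋ = 413
  ⌊1653/2^3⌋ = ⌊1653/8⌋ = 206
  ⌊1653/2^4⌋ = ⌊1653/16⌋ = 103
  ⌊1653/2^5⌋ = ⌊1653/32⌋ = 51
  ⌊1653/2^6⌋ = ⌊1653/64⌋ = 25
  ⌊1653/2^7⌋ = ⌊1653/128⌋ = 12
  ⌊1653/2^8⌋ = ⌊1653/256⌋ = 6
  ⌊1653/2^9⌋ = ⌊1653/512⌋ = 3
  ⌊1653/2^10⌋ = ⌊1653/1024⌋ = 1
(the next term ⌊1653/2^11⌋ = 0, terminating the sum). Summing: v_2(1653!) = 826 + 413 + 206 + 103 + 51 + 25 + 12 + 6 + 3 + 1 = 1646.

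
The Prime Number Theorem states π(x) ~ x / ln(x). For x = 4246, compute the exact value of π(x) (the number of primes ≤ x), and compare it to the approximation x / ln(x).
π(4246) = 582;  x/ln(x) ≈ 508.28;  relative error ≈ 12.67%.

Directly count primes up to 4246: π(4246) = 582. The PNT approximation gives 4246/ln(4246) ≈ 4246/8.35373 ≈ 508.28. Relative error (π(x) − x/ln(x)) / π(x) ≈ 12.67%; the approximation is known to undercount slightly (Li(x) is a better estimate).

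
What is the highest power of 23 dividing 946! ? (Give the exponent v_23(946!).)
v_23(946!) = 42

Legendre's formula: v_p(n!) = Σ_{k ≥ 1} ⌊n / p^k⌋. For p = 23, n = 946, the terms are:
  ⌊946/23^1⌋ = ⌊946/23⌋ = 41
  ⌊946/23^2⌋ = ⌊946/529⌋ = 1
(the next term ⌊946/23^3⌋ = 0, terminating the sum). Summing: v_23(946!) = 41 + 1 = 42.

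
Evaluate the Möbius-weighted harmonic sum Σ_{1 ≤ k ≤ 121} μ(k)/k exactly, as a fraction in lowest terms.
Σ μ(k)/k = -57036343158881297864991132838495688289960443/6322010928083521557629041258308732498654937398

Values of μ(k) for 1 ≤ k ≤ 121: μ(1) = 1, μ(2) = -1, μ(3) = -1, μ(5) = -1, μ(6) = 1, μ(7) = -1, μ(10) = 1, μ(11) = -1, μ(13) = -1, μ(14) = 1, μ(15) = 1, μ(17) = -1, μ(19) = -1, μ(21) = 1, μ(22) = 1, μ(23) = -1, μ(26) = 1, μ(29) = -1, μ(30) = -1, μ(31) = -1, μ(33) = 1, μ(34) = 1, μ(35) = 1, μ(37) = -1, μ(38) = 1, μ(39) = 1, μ(41) = -1, μ(42) = -1, μ(43) = -1, μ(46) = 1, μ(47) = -1, μ(51) = 1, μ(53) = -1, μ(55) = 1, μ(57) = 1, μ(58) = 1, μ(59) = -1, μ(61) = -1, μ(62) = 1, μ(65) = 1, μ(66) = -1, μ(67) = -1, μ(69) = 1, μ(70) = -1, μ(71) = -1, μ(73) = -1, μ(74) = 1, μ(77) = 1, μ(78) = -1, μ(79) = -1, μ(82) = 1, μ(83) = -1, μ(85) = 1, μ(86) = 1, μ(87) = 1, μ(89) = -1, μ(91) = 1, μ(93) = 1, μ(94) = 1, μ(95) = 1, μ(97) = -1, μ(101) = -1, μ(102) = -1, μ(103) = -1, μ(105) = -1, μ(106) = 1, μ(107) = -1, μ(109) = -1, μ(110) = -1, μ(111) = 1, μ(113) = -1, μ(114) = -1, μ(115) = 1, μ(118) = 1, μ(119) = 1, with μ = 0 on non-squarefree integers. Summing μ(k)/k for k where μ(k) ≠ 0 gives -57036343158881297864991132838495688289960443/6322010928083521557629041258308732498654937398 ≈ -0.0090. (PNT ⟺ this sum → 0 as n → ∞.)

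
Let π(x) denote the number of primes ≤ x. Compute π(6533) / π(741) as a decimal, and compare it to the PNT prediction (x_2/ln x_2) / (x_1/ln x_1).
π(6533)/π(741) = 844/131 ≈ 6.4427;  PNT prediction ≈ 6.6320.

π(741) = 131 and π(6533) = 844, so π(6533)/π(741) ≈ 6.4427. The PNT-predicted ratio is (6533/ln(6533)) / (741/ln(741)) ≈ 6.6320. The two agree to within a few percent, as expected.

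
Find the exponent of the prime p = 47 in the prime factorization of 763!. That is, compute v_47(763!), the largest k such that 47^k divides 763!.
v_47(763!) = 16

Legendre's formula: v_p(n!) = Σ_{k ≥ 1} ⌊n / p^k⌋. For p = 47, n = 763, the terms are:
  ⌊763/47^1⌋ = ⌊763/47⌋ = 16
(the next term ⌊763/47^2⌋ = 0, terminating the sum). Summing: v_47(763!) = 16 = 16.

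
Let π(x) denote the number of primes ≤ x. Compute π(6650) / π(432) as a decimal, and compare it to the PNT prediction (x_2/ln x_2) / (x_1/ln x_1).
π(6650)/π(432) = 856/83 ≈ 10.3133;  PNT prediction ≈ 10.6124.

π(432) = 83 and π(6650) = 856, so π(6650)/π(432) ≈ 10.3133. The PNT-predicted ratio is (6650/ln(6650)) / (432/ln(432)) ≈ 10.6124. The two agree to within a few percent, as expected.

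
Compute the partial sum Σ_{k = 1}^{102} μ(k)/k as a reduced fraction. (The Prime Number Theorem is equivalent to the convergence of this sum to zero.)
Σ μ(k)/k = 2660830183286759736179348593747906673/232862364358497360900063316880507363070

Values of μ(k) for 1 ≤ k ≤ 102: μ(1) = 1, μ(2) = -1, μ(3) = -1, μ(5) = -1, μ(6) = 1, μ(7) = -1, μ(10) = 1, μ(11) = -1, μ(13) = -1, μ(14) = 1, μ(15) = 1, μ(17) = -1, μ(19) = -1, μ(21) = 1, μ(22) = 1, μ(23) = -1, μ(26) = 1, μ(29) = -1, μ(30) = -1, μ(31) = -1, μ(33) = 1, μ(34) = 1, μ(35) = 1, μ(37) = -1, μ(38) = 1, μ(39) = 1, μ(41) = -1, μ(42) = -1, μ(43) = -1, μ(46) = 1, μ(47) = -1, μ(51) = 1, μ(53) = -1, μ(55) = 1, μ(57) = 1, μ(58) = 1, μ(59) = -1, μ(61) = -1, μ(62) = 1, μ(65) = 1, μ(66) = -1, μ(67) = -1, μ(69) = 1, μ(70) = -1, μ(71) = -1, μ(73) = -1, μ(74) = 1, μ(77) = 1, μ(78) = -1, μ(79) = -1, μ(82) = 1, μ(83) = -1, μ(85) = 1, μ(86) = 1, μ(87) = 1, μ(89) = -1, μ(91) = 1, μ(93) = 1, μ(94) = 1, μ(95) = 1, μ(97) = -1, μ(101) = -1, μ(102) = -1, with μ = 0 on non-squarefree integers. Summing μ(k)/k for k where μ(k) ≠ 0 gives 2660830183286759736179348593747906673/232862364358497360900063316880507363070 ≈ 0.0114. (PNT ⟺ this sum → 0 as n → ∞.)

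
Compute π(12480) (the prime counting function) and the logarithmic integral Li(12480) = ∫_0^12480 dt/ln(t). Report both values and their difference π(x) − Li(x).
π(12480) = 1489;  Li(12480) ≈ 1512.10;  π(x) − Li(x) ≈ -23.10.

Direct count of primes ≤ 12480 gives π(12480) = 1489. Numerical evaluation of the logarithmic integral gives Li(12480) ≈ 1512.10. The difference π(x) − Li(x) ≈ -23.10 is typically negative for small/moderate x (Li(x) overestimates), though Littlewood's theorem shows this sign changes infinitely often.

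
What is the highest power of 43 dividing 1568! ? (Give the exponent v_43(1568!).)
v_43(1568!) = 36

Legendre's formula: v_p(n!) = Σ_{k ≥ 1} ⌊n / p^k⌋. For p = 43, n = 1568, the terms are:
  ⌊1568/43^1⌋ = ⌊1568/43⌋ = 36
(the next term ⌊1568/43^2⌋ = 0, terminating the sum). Summing: v_43(1568!) = 36 = 36.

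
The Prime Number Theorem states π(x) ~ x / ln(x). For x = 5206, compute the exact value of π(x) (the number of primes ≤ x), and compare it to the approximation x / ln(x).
π(5206) = 692;  x/ln(x) ≈ 608.35;  relative error ≈ 12.09%.

Directly count primes up to 5206: π(5206) = 692. The PNT approximation gives 5206/ln(5206) ≈ 5206/8.55757 ≈ 608.35. Relative error (π(x) − x/ln(x)) / π(x) ≈ 12.09%; the approximation is known to undercount slightly (Li(x) is a better estimate).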